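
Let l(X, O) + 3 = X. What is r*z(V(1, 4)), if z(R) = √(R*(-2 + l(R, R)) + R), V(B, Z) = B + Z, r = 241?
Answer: 241*√5 ≈ 538.89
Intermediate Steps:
l(X, O) = -3 + X
z(R) = √(R + R*(-5 + R)) (z(R) = √(R*(-2 + (-3 + R)) + R) = √(R*(-5 + R) + R) = √(R + R*(-5 + R)))
r*z(V(1, 4)) = 241*√((1 + 4)*(-4 + (1 + 4))) = 241*√(5*(-4 + 5)) = 241*√(5*1) = 241*√5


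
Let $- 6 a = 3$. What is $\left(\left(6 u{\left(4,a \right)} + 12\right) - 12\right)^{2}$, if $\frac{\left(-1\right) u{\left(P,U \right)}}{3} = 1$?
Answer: $324$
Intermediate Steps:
$a = - \frac{1}{2}$ ($a = \left(- \frac{1}{6}\right) 3 = - \frac{1}{2} \approx -0.5$)
$u{\left(P,U \right)} = -3$ ($u{\left(P,U \right)} = \left(-3\right) 1 = -3$)
$\left(\left(6 u{\left(4,a \right)} + 12\right) - 12\right)^{2} = \left(\left(6 \left(-3\right) + 12\right) - 12\right)^{2} = \left(\left(-18 + 12\right) - 12\right)^{2} = \left(-6 - 12\right)^{2} = \left(-18\right)^{2} = 324$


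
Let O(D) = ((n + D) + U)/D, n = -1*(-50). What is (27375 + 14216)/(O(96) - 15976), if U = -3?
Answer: -3992736/1533553 ≈ -2.6036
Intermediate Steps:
n = 50
O(D) = (47 + D)/D (O(D) = ((50 + D) - 3)/D = (47 + D)/D)
(27375 + 14216)/(O(96) - 15976) = (27375 + 14216)/((47 + 96)/96 - 15976) = 41591/((1/96)*143 - 15976) = 41591/(143/96 - 15976) = 41591/(-1533553/96) = 41591*(-96/1533553) = -3992736/1533553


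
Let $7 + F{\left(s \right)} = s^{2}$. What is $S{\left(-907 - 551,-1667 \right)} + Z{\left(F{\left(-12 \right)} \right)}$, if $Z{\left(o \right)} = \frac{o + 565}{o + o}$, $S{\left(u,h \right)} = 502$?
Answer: $\frac{69125}{137} \approx 504.56$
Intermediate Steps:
$F{\left(s \right)} = -7 + s^{2}$
$Z{\left(o \right)} = \frac{565 + o}{2 o}$
$S{\left(-907 - 551,-1667 \right)} + Z{\left(F{\left(-12 \right)} \right)} = 502 + \frac{565 - \left(7 - \left(-12\right)^{2}\right)}{2 \left(-7 + \left(-12\right)^{2}\right)} = 502 + \frac{565 + \left(-7 + 144\right)}{2 \left(-7 + 144\right)} = 502 + \frac{565 + 137}{2 \cdot 137} = 502 + \frac{1}{2} \cdot \frac{1}{137} \cdot 702 = 502 + \frac{351}{137} = \frac{69125}{137}$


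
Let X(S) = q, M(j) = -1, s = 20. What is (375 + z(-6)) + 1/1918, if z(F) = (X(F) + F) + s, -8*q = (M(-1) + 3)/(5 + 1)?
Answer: 8952277/23016 ≈ 388.96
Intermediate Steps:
q = -1/24 (q = -(-1 + 3)/(8*(5 + 1)) = -1/(4*6) = -⅛*⅓ = -1/24 ≈ -0.041667)
X(S) = -1/24
z(F) = 479/24 + F (z(F) = (-1/24 + F) + 20 = 479/24 + F)
(375 + z(-6)) + 1/1918 = (375 + (479/24 - 6)) + 1/1918 = (375 + 335/24) + 1/1918 = 9335/24 + 1/1918 = 8952277/23016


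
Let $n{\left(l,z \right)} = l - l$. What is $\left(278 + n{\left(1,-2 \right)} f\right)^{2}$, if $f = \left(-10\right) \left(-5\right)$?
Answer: $77284$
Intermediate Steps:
$f = 50$
$n{\left(l,z \right)} = 0$
$\left(278 + n{\left(1,-2 \right)} f\right)^{2} = \left(278 + 0 \cdot 50\right)^{2} = \left(278 + 0\right)^{2} = 278^{2} = 77284$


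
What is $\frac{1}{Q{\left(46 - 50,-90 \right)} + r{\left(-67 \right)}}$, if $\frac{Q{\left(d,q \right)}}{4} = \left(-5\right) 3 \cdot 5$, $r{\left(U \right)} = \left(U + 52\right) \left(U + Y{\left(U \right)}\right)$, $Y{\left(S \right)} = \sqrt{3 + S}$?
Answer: $\frac{47}{34095} + \frac{8 i}{34095} \approx 0.0013785 + 0.00023464 i$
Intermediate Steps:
$r{\left(U \right)} = \left(52 + U\right) \left(U + \sqrt{3 + U}\right)$ ($r{\left(U \right)} = \left(U + 52\right) \left(U + \sqrt{3 + U}\right) = \left(52 + U\right) \left(U + \sqrt{3 + U}\right)$)
$Q{\left(d,q \right)} = -300$ ($Q{\left(d,q \right)} = 4 \left(-5\right) 3 \cdot 5 = 4 \left(\left(-15\right) 5\right) = 4 \left(-75\right) = -300$)
$\frac{1}{Q{\left(46 - 50,-90 \right)} + r{\left(-67 \right)}} = \frac{1}{-300 + \left(\left(-67\right)^{2} + 52 \left(-67\right) + 52 \sqrt{3 - 67} - 67 \sqrt{3 - 67}\right)} = \frac{1}{-300 + \left(4489 - 3484 + 52 \sqrt{-64} - 67 \sqrt{-64}\right)} = \frac{1}{-300 + \left(4489 - 3484 + 52 \cdot 8 i - 67 \cdot 8 i\right)} = \frac{1}{-300 + \left(4489 - 3484 + 416 i - 536 i\right)} = \frac{1}{-300 + \left(1005 - 120 i\right)} = \frac{1}{705 - 120 i} = \frac{705 + 120 i}{511425}$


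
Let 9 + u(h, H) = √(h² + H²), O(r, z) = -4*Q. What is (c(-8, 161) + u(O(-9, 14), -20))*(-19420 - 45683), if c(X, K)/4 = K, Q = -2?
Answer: -41340405 - 260412*√29 ≈ -4.2743e+7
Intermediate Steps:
O(r, z) = 8 (O(r, z) = -4*(-2) = 8)
c(X, K) = 4*K
u(h, H) = -9 + √(H² + h²) (u(h, H) = -9 + √(h² + H²) = -9 + √(H² + h²))
(c(-8, 161) + u(O(-9, 14), -20))*(-19420 - 45683) = (4*161 + (-9 + √((-20)² + 8²)))*(-19420 - 45683) = (644 + (-9 + √(400 + 64)))*(-65103) = (644 + (-9 + √464))*(-65103) = (644 + (-9 + 4*√29))*(-65103) = (635 + 4*√29)*(-65103) = -41340405 - 260412*√29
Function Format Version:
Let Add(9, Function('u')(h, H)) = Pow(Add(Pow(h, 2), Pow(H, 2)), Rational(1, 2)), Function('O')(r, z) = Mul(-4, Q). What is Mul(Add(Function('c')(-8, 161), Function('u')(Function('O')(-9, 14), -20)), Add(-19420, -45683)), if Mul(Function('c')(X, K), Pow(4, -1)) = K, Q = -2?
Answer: Add(-41340405, Mul(-260412, Pow(29, Rational(1, 2)))) ≈ -4.2743e+7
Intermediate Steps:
Function('O')(r, z) = 8 (Function('O')(r, z) = Mul(-4, -2) = 8)
Function('c')(X, K) = Mul(4, K)
Function('u')(h, H) = Add(-9, Pow(Add(Pow(H, 2), Pow(h, 2)), Rational(1, 2))) (Function('u')(h, H) = Add(-9, Pow(Add(Pow(h, 2), Pow(H, 2)), Rational(1, 2))) = Add(-9, Pow(Add(Pow(H, 2), Pow(h, 2)), Rational(1, 2))))
Mul(Add(Function('c')(-8, 161), Function('u')(Function('O')(-9, 14), -20)), Add(-19420, -45683)) = Mul(Add(Mul(4, 161), Add(-9, Pow(Add(Pow(-20, 2), Pow(8, 2)), Rational(1, 2)))), Add(-19420, -45683)) = Mul(Add(644, Add(-9, Pow(Add(400, 64), Rational(1, 2)))), -65103) = Mul(Add(644, Add(-9, Pow(464, Rational(1, 2)))), -65103) = Mul(Add(644, Add(-9, Mul(4, Pow(29, Rational(1, 2))))), -65103) = Mul(Add(635, Mul(4, Pow(29, Rational(1, 2)))), -65103) = Add(-41340405, Mul(-260412, Pow(29, Rational(1, 2))))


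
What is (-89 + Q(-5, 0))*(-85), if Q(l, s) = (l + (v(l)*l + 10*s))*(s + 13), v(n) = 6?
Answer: 46240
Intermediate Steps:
Q(l, s) = (13 + s)*(7*l + 10*s) (Q(l, s) = (l + (6*l + 10*s))*(s + 13) = (7*l + 10*s)*(13 + s) = (13 + s)*(7*l + 10*s))
(-89 + Q(-5, 0))*(-85) = (-89 + (10*0**2 + 91*(-5) + 130*0 + 7*(-5)*0))*(-85) = (-89 + (10*0 - 455 + 0 + 0))*(-85) = (-89 + (0 - 455 + 0 + 0))*(-85) = (-89 - 455)*(-85) = -544*(-85) = 46240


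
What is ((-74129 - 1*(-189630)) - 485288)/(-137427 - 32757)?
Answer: 369787/170184 ≈ 2.1729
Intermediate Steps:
((-74129 - 1*(-189630)) - 485288)/(-137427 - 32757) = ((-74129 + 189630) - 485288)/(-170184) = (115501 - 485288)*(-1/170184) = -369787*(-1/170184) = 369787/170184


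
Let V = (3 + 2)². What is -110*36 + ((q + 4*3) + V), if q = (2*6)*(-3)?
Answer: -3959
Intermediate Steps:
V = 25 (V = 5² = 25)
q = -36 (q = 12*(-3) = -36)
-110*36 + ((q + 4*3) + V) = -110*36 + ((-36 + 4*3) + 25) = -3960 + ((-36 + 12) + 25) = -3960 + (-24 + 25) = -3960 + 1 = -3959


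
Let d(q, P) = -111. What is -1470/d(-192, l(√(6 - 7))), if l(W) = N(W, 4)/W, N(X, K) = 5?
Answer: 490/37 ≈ 13.243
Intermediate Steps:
l(W) = 5/W
-1470/d(-192, l(√(6 - 7))) = -1470/(-111) = -1470*(-1/111) = 490/37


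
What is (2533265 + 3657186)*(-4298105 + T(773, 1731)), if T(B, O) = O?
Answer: -26596492724674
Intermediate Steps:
(2533265 + 3657186)*(-4298105 + T(773, 1731)) = (2533265 + 3657186)*(-4298105 + 1731) = 6190451*(-4296374) = -26596492724674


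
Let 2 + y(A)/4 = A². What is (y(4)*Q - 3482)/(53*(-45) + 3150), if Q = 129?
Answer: 3742/765 ≈ 4.8915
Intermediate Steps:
y(A) = -8 + 4*A²
(y(4)*Q - 3482)/(53*(-45) + 3150) = ((-8 + 4*4²)*129 - 3482)/(53*(-45) + 3150) = ((-8 + 4*16)*129 - 3482)/(-2385 + 3150) = ((-8 + 64)*129 - 3482)/765 = (56*129 - 3482)*(1/765) = (7224 - 3482)*(1/765) = 3742*(1/765) = 3742/765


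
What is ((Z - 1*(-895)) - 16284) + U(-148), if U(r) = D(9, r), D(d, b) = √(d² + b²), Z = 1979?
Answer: -13410 + √21985 ≈ -13262.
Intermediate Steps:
D(d, b) = √(b² + d²)
U(r) = √(81 + r²) (U(r) = √(r² + 9²) = √(r² + 81) = √(81 + r²))
((Z - 1*(-895)) - 16284) + U(-148) = ((1979 - 1*(-895)) - 16284) + √(81 + (-148)²) = ((1979 + 895) - 16284) + √(81 + 21904) = (2874 - 16284) + √21985 = -13410 + √21985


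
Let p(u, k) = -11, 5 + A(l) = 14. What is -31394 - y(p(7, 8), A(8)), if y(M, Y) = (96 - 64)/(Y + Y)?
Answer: -282562/9 ≈ -31396.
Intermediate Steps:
A(l) = 9 (A(l) = -5 + 14 = 9)
y(M, Y) = 16/Y (y(M, Y) = 32/((2*Y)) = 32*(1/(2*Y)) = 16/Y)
-31394 - y(p(7, 8), A(8)) = -31394 - 16/9 = -282562/9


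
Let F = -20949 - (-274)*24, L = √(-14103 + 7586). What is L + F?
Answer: -14373 + 7*I*√133 ≈ -14373.0 + 80.728*I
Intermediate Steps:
L = 7*I*√133 (L = √(-6517) = 7*I*√133 ≈ 80.728*I)
F = -14373 (F = -20949 - 1*(-6576) = -20949 + 6576 = -14373)
L + F = 7*I*√133 - 14373 = -14373 + 7*I*√133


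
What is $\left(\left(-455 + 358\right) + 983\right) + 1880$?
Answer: $2766$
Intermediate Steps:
$\left(\left(-455 + 358\right) + 983\right) + 1880 = \left(-97 + 983\right) + 1880 = 886 + 1880 = 2766$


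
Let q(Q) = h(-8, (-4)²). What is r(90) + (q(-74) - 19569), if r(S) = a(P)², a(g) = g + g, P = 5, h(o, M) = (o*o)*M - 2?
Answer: -18447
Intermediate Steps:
h(o, M) = -2 + M*o² (h(o, M) = o²*M - 2 = M*o² - 2 = -2 + M*o²)
q(Q) = 1022 (q(Q) = -2 + (-4)²*(-8)² = -2 + 16*64 = -2 + 1024 = 1022)
a(g) = 2*g
r(S) = 100 (r(S) = (2*5)² = 10² = 100)
r(90) + (q(-74) - 19569) = 100 + (1022 - 19569) = 100 - 18547 = -18447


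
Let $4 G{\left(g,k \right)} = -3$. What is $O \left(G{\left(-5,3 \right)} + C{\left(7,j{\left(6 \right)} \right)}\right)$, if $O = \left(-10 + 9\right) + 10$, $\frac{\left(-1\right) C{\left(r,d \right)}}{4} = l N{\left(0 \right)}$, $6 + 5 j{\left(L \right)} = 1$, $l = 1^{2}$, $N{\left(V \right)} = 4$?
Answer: $- \frac{603}{4} \approx -150.75$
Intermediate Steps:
$l = 1$
$j{\left(L \right)} = -1$ ($j{\left(L \right)} = - \frac{6}{5} + \frac{1}{5} \cdot 1 = - \frac{6}{5} + \frac{1}{5} = -1$)
$G{\left(g,k \right)} = - \frac{3}{4}$ ($G{\left(g,k \right)} = \frac{1}{4} \left(-3\right) = - \frac{3}{4}$)
$C{\left(r,d \right)} = -16$ ($C{\left(r,d \right)} = - 4 \cdot 1 \cdot 4 = \left(-4\right) 4 = -16$)
$O = 9$ ($O = -1 + 10 = 9$)
$O \left(G{\left(-5,3 \right)} + C{\left(7,j{\left(6 \right)} \right)}\right) = 9 \left(- \frac{3}{4} - 16\right) = 9 \left(- \frac{67}{4}\right) = - \frac{603}{4}$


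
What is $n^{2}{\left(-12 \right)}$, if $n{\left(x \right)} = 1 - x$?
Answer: $169$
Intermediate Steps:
$n^{2}{\left(-12 \right)} = \left(1 - -12\right)^{2} = \left(1 + 12\right)^{2} = 13^{2} = 169$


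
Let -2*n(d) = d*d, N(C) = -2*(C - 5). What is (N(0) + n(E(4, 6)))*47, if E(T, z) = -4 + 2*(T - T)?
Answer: 94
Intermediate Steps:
N(C) = 10 - 2*C (N(C) = -2*(-5 + C) = 10 - 2*C)
E(T, z) = -4 (E(T, z) = -4 + 2*0 = -4 + 0 = -4)
n(d) = -d²/2 (n(d) = -d*d/2 = -d²/2)
(N(0) + n(E(4, 6)))*47 = ((10 - 2*0) - ½*(-4)²)*47 = ((10 + 0) - ½*16)*47 = (10 - 8)*47 = 2*47 = 94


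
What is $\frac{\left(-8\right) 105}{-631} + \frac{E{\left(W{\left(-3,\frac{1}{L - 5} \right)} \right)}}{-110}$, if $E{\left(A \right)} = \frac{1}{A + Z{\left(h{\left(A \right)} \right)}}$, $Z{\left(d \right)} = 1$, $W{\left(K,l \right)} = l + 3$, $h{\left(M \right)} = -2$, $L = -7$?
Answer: $\frac{2167614}{1631135} \approx 1.3289$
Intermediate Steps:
$W{\left(K,l \right)} = 3 + l$
$E{\left(A \right)} = \frac{1}{1 + A}$ ($E{\left(A \right)} = \frac{1}{A + 1} = \frac{1}{1 + A}$)
$\frac{\left(-8\right) 105}{-631} + \frac{E{\left(W{\left(-3,\frac{1}{L - 5} \right)} \right)}}{-110} = \frac{\left(-8\right) 105}{-631} + \frac{1}{\left(1 + \left(3 + \frac{1}{-7 - 5}\right)\right) \left(-110\right)} = \left(-840\right) \left(- \frac{1}{631}\right) + \frac{1}{1 + \left(3 + \frac{1}{-12}\right)} \left(- \frac{1}{110}\right) = \frac{840}{631} + \frac{1}{1 + \left(3 - \frac{1}{12}\right)} \left(- \frac{1}{110}\right) = \frac{840}{631} + \frac{1}{1 + \frac{35}{12}} \left(- \frac{1}{110}\right) = \frac{840}{631} + \frac{1}{\frac{47}{12}} \left(- \frac{1}{110}\right) = \frac{840}{631} + \frac{12}{47} \left(- \frac{1}{110}\right) = \frac{840}{631} - \frac{6}{2585} = \frac{2167614}{1631135}$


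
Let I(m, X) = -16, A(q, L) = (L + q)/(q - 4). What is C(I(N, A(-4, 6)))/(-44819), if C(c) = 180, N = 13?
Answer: -180/44819 ≈ -0.0040162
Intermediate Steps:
A(q, L) = (L + q)/(-4 + q)
C(I(N, A(-4, 6)))/(-44819) = 180/(-44819) = 180*(-1/44819) = -180/44819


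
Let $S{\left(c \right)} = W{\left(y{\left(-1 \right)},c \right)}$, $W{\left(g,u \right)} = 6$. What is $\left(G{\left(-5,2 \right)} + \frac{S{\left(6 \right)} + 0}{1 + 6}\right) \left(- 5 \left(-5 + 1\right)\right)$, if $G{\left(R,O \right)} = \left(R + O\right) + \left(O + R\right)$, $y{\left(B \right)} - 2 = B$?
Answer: $- \frac{720}{7} \approx -102.86$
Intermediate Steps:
$y{\left(B \right)} = 2 + B$
$S{\left(c \right)} = 6$
$G{\left(R,O \right)} = 2 O + 2 R$ ($G{\left(R,O \right)} = \left(O + R\right) + \left(O + R\right) = 2 O + 2 R$)
$\left(G{\left(-5,2 \right)} + \frac{S{\left(6 \right)} + 0}{1 + 6}\right) \left(- 5 \left(-5 + 1\right)\right) = \left(\left(2 \cdot 2 + 2 \left(-5\right)\right) + \frac{6 + 0}{1 + 6}\right) \left(- 5 \left(-5 + 1\right)\right) = \left(\left(4 - 10\right) + \frac{6}{7}\right) \left(\left(-5\right) \left(-4\right)\right) = \left(-6 + 6 \cdot \frac{1}{7}\right) 20 = \left(-6 + \frac{6}{7}\right) 20 = \left(- \frac{36}{7}\right) 20 = - \frac{720}{7}$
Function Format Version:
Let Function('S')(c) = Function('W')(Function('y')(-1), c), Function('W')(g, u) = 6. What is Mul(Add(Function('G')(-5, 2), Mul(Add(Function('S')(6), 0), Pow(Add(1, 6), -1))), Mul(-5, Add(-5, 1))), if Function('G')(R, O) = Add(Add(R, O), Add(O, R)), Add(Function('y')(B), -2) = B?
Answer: Rational(-720, 7) ≈ -102.86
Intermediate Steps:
Function('y')(B) = Add(2, B)
Function('S')(c) = 6
Function('G')(R, O) = Add(Mul(2, O), Mul(2, R)) (Function('G')(R, O) = Add(Add(O, R), Add(O, R)) = Add(Mul(2, O), Mul(2, R)))
Mul(Add(Function('G')(-5, 2), Mul(Add(Function('S')(6), 0), Pow(Add(1, 6), -1))), Mul(-5, Add(-5, 1))) = Mul(Add(Add(Mul(2, 2), Mul(2, -5)), Mul(Add(6, 0), Pow(Add(1, 6), -1))), Mul(-5, Add(-5, 1))) = Mul(Add(Add(4, -10), Mul(6, Pow(7, -1))), Mul(-5, -4)) = Mul(Add(-6, Mul(6, Rational(1, 7))), 20) = Mul(Add(-6, Rational(6, 7)), 20) = Mul(Rational(-36, 7), 20) = Rational(-720, 7)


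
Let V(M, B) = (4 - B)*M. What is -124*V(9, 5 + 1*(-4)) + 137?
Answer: -3211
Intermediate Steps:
V(M, B) = M*(4 - B)
-124*V(9, 5 + 1*(-4)) + 137 = -1116*(4 - (5 + 1*(-4))) + 137 = -1116*(4 - (5 - 4)) + 137 = -1116*(4 - 1*1) + 137 = -1116*(4 - 1) + 137 = -1116*3 + 137 = -124*27 + 137 = -3348 + 137 = -3211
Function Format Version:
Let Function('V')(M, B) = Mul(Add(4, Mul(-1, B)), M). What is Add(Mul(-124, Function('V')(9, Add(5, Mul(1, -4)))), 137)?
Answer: -3211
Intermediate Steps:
Function('V')(M, B) = Mul(M, Add(4, Mul(-1, B)))
Add(Mul(-124, Function('V')(9, Add(5, Mul(1, -4)))), 137) = Add(Mul(-124, Mul(9, Add(4, Mul(-1, Add(5, Mul(1, -4)))))), 137) = Add(Mul(-124, Mul(9, Add(4, Mul(-1, Add(5, -4))))), 137) = Add(Mul(-124, Mul(9, Add(4, Mul(-1, 1)))), 137) = Add(Mul(-124, Mul(9, Add(4, -1))), 137) = Add(Mul(-124, Mul(9, 3)), 137) = Add(Mul(-124, 27), 137) = Add(-3348, 137) = -3211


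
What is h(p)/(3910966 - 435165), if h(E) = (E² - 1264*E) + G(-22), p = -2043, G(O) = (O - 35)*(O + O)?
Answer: 6758709/3475801 ≈ 1.9445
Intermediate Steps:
G(O) = 2*O*(-35 + O) (G(O) = (-35 + O)*(2*O) = 2*O*(-35 + O))
h(E) = 2508 + E² - 1264*E (h(E) = (E² - 1264*E) + 2*(-22)*(-35 - 22) = (E² - 1264*E) + 2*(-22)*(-57) = (E² - 1264*E) + 2508 = 2508 + E² - 1264*E)
h(p)/(3910966 - 435165) = (2508 + (-2043)² - 1264*(-2043))/(3910966 - 435165) = (2508 + 4173849 + 2582352)/3475801 = 6758709*(1/3475801) = 6758709/3475801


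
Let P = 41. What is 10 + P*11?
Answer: 461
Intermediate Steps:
10 + P*11 = 10 + 41*11 = 10 + 451 = 461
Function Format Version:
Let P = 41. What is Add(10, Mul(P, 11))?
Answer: 461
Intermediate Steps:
Add(10, Mul(P, 11)) = Add(10, Mul(41, 11)) = Add(10, 451) = 461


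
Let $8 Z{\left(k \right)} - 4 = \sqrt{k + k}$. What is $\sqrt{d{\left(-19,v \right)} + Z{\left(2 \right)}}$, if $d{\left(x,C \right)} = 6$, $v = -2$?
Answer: $\frac{3 \sqrt{3}}{2} \approx 2.5981$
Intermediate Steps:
$Z{\left(k \right)} = \frac{1}{2} + \frac{\sqrt{2} \sqrt{k}}{8}$ ($Z{\left(k \right)} = \frac{1}{2} + \frac{\sqrt{k + k}}{8} = \frac{1}{2} + \frac{\sqrt{2 k}}{8} = \frac{1}{2} + \frac{\sqrt{2} \sqrt{k}}{8}$)
$\sqrt{d{\left(-19,v \right)} + Z{\left(2 \right)}} = \sqrt{6 + \left(\frac{1}{2} + \frac{\sqrt{2} \sqrt{2}}{8}\right)} = \sqrt{6 + \left(\frac{1}{2} + \frac{1}{4}\right)} = \sqrt{6 + \frac{3}{4}} = \sqrt{\frac{27}{4}} = \frac{3 \sqrt{3}}{2}$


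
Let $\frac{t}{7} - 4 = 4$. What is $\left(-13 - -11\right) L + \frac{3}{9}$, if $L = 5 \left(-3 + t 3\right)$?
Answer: $- \frac{4949}{3} \approx -1649.7$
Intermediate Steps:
$t = 56$ ($t = 28 + 7 \cdot 4 = 28 + 28 = 56$)
$L = 825$ ($L = 5 \left(-3 + 56 \cdot 3\right) = 5 \left(-3 + 168\right) = 5 \cdot 165 = 825$)
$\left(-13 - -11\right) L + \frac{3}{9} = \left(-13 - -11\right) 825 + \frac{3}{9} = \left(-13 + 11\right) 825 + 3 \cdot \frac{1}{9} = \left(-2\right) 825 + \frac{1}{3} = -1650 + \frac{1}{3} = - \frac{4949}{3}$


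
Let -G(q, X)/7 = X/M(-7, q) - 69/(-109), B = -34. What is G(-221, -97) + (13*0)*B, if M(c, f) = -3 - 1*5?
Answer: -77875/872 ≈ -89.306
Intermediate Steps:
M(c, f) = -8 (M(c, f) = -3 - 5 = -8)
G(q, X) = -483/109 + 7*X/8 (G(q, X) = -7*(X/(-8) - 69/(-109)) = -7*(X*(-⅛) - 69*(-1/109)) = -7*(-X/8 + 69/109) = -7*(69/109 - X/8) = -483/109 + 7*X/8)
G(-221, -97) + (13*0)*B = (-483/109 + (7/8)*(-97)) + (13*0)*(-34) = (-483/109 - 679/8) + 0*(-34) = -77875/872 + 0 = -77875/872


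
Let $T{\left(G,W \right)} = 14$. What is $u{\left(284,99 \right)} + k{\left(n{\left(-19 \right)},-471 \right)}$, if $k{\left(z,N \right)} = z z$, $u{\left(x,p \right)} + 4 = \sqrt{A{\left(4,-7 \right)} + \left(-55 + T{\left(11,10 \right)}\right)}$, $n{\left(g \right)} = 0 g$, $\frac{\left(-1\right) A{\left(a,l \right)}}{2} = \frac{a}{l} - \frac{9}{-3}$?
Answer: $-4 + \frac{i \sqrt{2247}}{7} \approx -4.0 + 6.7718 i$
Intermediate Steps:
$A{\left(a,l \right)} = -6 - \frac{2 a}{l}$ ($A{\left(a,l \right)} = - 2 \left(\frac{a}{l} - \frac{9}{-3}\right) = - 2 \left(\frac{a}{l} - -3\right) = - 2 \left(\frac{a}{l} + 3\right) = - 2 \left(3 + \frac{a}{l}\right) = -6 - \frac{2 a}{l}$)
$n{\left(g \right)} = 0$
$u{\left(x,p \right)} = -4 + \frac{i \sqrt{2247}}{7}$ ($u{\left(x,p \right)} = -4 + \sqrt{\left(-6 - \frac{8}{-7}\right) + \left(-55 + 14\right)} = -4 + \sqrt{\left(-6 - 8 \left(- \frac{1}{7}\right)\right) - 41} = -4 + \sqrt{\left(-6 + \frac{8}{7}\right) - 41} = -4 + \sqrt{- \frac{34}{7} - 41} = -4 + \sqrt{- \frac{321}{7}} = -4 + \frac{i \sqrt{2247}}{7}$)
$k{\left(z,N \right)} = z^{2}$
$u{\left(284,99 \right)} + k{\left(n{\left(-19 \right)},-471 \right)} = \left(-4 + \frac{i \sqrt{2247}}{7}\right) + 0^{2} = \left(-4 + \frac{i \sqrt{2247}}{7}\right) + 0 = -4 + \frac{i \sqrt{2247}}{7}$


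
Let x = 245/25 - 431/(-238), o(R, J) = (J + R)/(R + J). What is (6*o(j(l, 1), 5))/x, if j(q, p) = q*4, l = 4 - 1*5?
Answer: 7140/13817 ≈ 0.51676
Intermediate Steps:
l = -1 (l = 4 - 5 = -1)
j(q, p) = 4*q
o(R, J) = 1 (o(R, J) = (J + R)/(J + R) = 1)
x = 13817/1190 (x = 245*(1/25) - 431*(-1/238) = 49/5 + 431/238 = 13817/1190 ≈ 11.611)
(6*o(j(l, 1), 5))/x = (6*1)/(13817/1190) = 6*(1190/13817) = 7140/13817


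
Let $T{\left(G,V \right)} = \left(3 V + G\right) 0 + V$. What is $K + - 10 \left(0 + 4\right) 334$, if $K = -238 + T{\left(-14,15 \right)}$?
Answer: $-13583$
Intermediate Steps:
$T{\left(G,V \right)} = V$ ($T{\left(G,V \right)} = \left(G + 3 V\right) 0 + V = 0 + V = V$)
$K = -223$ ($K = -238 + 15 = -223$)
$K + - 10 \left(0 + 4\right) 334 = -223 + - 10 \left(0 + 4\right) 334 = -223 + \left(-10\right) 4 \cdot 334 = -223 - 13360 = -13583$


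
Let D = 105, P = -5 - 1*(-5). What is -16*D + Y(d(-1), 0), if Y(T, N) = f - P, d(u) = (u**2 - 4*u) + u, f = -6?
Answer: -1686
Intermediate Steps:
P = 0 (P = -5 + 5 = 0)
d(u) = u**2 - 3*u
Y(T, N) = -6 (Y(T, N) = -6 - 1*0 = -6 + 0 = -6)
-16*D + Y(d(-1), 0) = -16*105 - 6 = -1680 - 6 = -1686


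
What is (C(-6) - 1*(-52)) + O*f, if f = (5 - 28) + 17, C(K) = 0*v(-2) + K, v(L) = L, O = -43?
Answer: 304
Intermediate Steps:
C(K) = K (C(K) = 0*(-2) + K = 0 + K = K)
f = -6 (f = -23 + 17 = -6)
(C(-6) - 1*(-52)) + O*f = (-6 - 1*(-52)) - 43*(-6) = (-6 + 52) + 258 = 46 + 258 = 304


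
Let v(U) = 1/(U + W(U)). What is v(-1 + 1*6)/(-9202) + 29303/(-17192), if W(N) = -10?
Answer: -674106919/395501960 ≈ -1.7044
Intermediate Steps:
v(U) = 1/(-10 + U) (v(U) = 1/(U - 10) = 1/(-10 + U))
v(-1 + 1*6)/(-9202) + 29303/(-17192) = 1/((-10 + (-1 + 1*6))*(-9202)) + 29303/(-17192) = -1/9202/(-10 + (-1 + 6)) + 29303*(-1/17192) = -1/9202/(-10 + 5) - 29303/17192 = -1/9202/(-5) - 29303/17192 = -⅕*(-1/9202) - 29303/17192 = 1/46010 - 29303/17192 = -674106919/395501960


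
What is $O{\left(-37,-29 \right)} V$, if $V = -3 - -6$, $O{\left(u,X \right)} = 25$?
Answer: $75$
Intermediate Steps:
$V = 3$ ($V = -3 + 6 = 3$)
$O{\left(-37,-29 \right)} V = 25 \cdot 3 = 75$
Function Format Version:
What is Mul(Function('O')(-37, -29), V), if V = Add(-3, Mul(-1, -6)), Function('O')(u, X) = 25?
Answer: 75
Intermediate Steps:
V = 3 (V = Add(-3, 6) = 3)
Mul(Function('O')(-37, -29), V) = Mul(25, 3) = 75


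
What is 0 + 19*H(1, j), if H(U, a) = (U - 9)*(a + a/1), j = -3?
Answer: 912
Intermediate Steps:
H(U, a) = 2*a*(-9 + U) (H(U, a) = (-9 + U)*(a + a*1) = (-9 + U)*(a + a) = (-9 + U)*(2*a) = 2*a*(-9 + U))
0 + 19*H(1, j) = 0 + 19*(2*(-3)*(-9 + 1)) = 0 + 19*(2*(-3)*(-8)) = 0 + 19*48 = 0 + 912 = 912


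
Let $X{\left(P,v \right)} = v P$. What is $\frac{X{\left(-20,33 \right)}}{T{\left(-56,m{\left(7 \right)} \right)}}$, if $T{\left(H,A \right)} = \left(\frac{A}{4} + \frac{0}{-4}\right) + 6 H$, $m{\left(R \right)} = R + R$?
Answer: $\frac{264}{133} \approx 1.985$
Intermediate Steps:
$m{\left(R \right)} = 2 R$
$X{\left(P,v \right)} = P v$
$T{\left(H,A \right)} = 6 H + \frac{A}{4}$ ($T{\left(H,A \right)} = \left(A \frac{1}{4} + 0 \left(- \frac{1}{4}\right)\right) + 6 H = \left(\frac{A}{4} + 0\right) + 6 H = \frac{A}{4} + 6 H = 6 H + \frac{A}{4}$)
$\frac{X{\left(-20,33 \right)}}{T{\left(-56,m{\left(7 \right)} \right)}} = \frac{\left(-20\right) 33}{6 \left(-56\right) + \frac{2 \cdot 7}{4}} = - \frac{660}{-336 + \frac{1}{4} \cdot 14} = - \frac{660}{-336 + \frac{7}{2}} = - \frac{660}{- \frac{665}{2}} = \left(-660\right) \left(- \frac{2}{665}\right) = \frac{264}{133}$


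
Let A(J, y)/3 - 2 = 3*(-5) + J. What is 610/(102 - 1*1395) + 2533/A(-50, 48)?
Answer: -1130153/81459 ≈ -13.874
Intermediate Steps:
A(J, y) = -39 + 3*J (A(J, y) = 6 + 3*(3*(-5) + J) = 6 + 3*(-15 + J) = 6 + (-45 + 3*J) = -39 + 3*J)
610/(102 - 1*1395) + 2533/A(-50, 48) = 610/(102 - 1*1395) + 2533/(-39 + 3*(-50)) = 610/(102 - 1395) + 2533/(-39 - 150) = 610/(-1293) + 2533/(-189) = 610*(-1/1293) + 2533*(-1/189) = -610/1293 - 2533/189 = -1130153/81459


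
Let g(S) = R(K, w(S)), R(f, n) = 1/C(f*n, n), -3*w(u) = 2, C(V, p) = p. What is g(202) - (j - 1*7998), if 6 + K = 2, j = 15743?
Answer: -15493/2 ≈ -7746.5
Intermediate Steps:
w(u) = -⅔ (w(u) = -⅓*2 = -⅔)
K = -4 (K = -6 + 2 = -4)
R(f, n) = 1/n
g(S) = -3/2 (g(S) = 1/(-⅔) = -3/2)
g(202) - (j - 1*7998) = -3/2 - (15743 - 1*7998) = -3/2 - (15743 - 7998) = -3/2 - 1*7745 = -3/2 - 7745 = -15493/2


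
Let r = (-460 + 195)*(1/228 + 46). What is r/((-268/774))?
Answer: 358566465/10184 ≈ 35209.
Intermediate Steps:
r = -2779585/228 (r = -265*(1/228 + 46) = -265*10489/228 = -2779585/228 ≈ -12191.)
r/((-268/774)) = -2779585/(228*((-268/774))) = -2779585/(228*((-268*1/774))) = -2779585/(228*(-134/387)) = -2779585/228*(-387/134) = 358566465/10184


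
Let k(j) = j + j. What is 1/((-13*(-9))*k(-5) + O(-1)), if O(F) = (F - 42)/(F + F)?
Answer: -2/2297 ≈ -0.00087070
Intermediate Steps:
k(j) = 2*j
O(F) = (-42 + F)/(2*F) (O(F) = (-42 + F)/((2*F)) = (-42 + F)*(1/(2*F)) = (-42 + F)/(2*F))
1/((-13*(-9))*k(-5) + O(-1)) = 1/((-13*(-9))*(2*(-5)) + (½)*(-42 - 1)/(-1)) = 1/(117*(-10) + (½)*(-1)*(-43)) = 1/(-1170 + 43/2) = 1/(-2297/2) = -2/2297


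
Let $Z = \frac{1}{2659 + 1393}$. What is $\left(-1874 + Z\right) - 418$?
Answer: $- \frac{9287183}{4052} \approx -2292.0$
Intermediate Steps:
$Z = \frac{1}{4052} \approx 0.00024679$
$\left(-1874 + Z\right) - 418 = \left(-1874 + \frac{1}{4052}\right) - 418 = - \frac{7593447}{4052} + \left(-1517 + 1099\right) = - \frac{7593447}{4052} - 418 = - \frac{9287183}{4052}$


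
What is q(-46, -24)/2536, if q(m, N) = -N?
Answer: 3/317 ≈ 0.0094637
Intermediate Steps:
q(-46, -24)/2536 = -1*(-24)/2536 = 24*(1/2536) = 3/317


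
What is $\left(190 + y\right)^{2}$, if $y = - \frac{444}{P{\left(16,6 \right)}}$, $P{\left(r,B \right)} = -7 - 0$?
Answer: $\frac{3147076}{49} \approx 64226.0$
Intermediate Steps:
$P{\left(r,B \right)} = -7$ ($P{\left(r,B \right)} = -7 + 0 = -7$)
$y = \frac{444}{7}$ ($y = - \frac{444}{-7} = \left(-444\right) \left(- \frac{1}{7}\right) = \frac{444}{7} \approx 63.429$)
$\left(190 + y\right)^{2} = \left(190 + \frac{444}{7}\right)^{2} = \left(\frac{1774}{7}\right)^{2} = \frac{3147076}{49}$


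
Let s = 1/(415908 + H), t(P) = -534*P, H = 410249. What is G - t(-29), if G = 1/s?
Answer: 810671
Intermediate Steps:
s = 1/826157 (s = 1/(415908 + 410249) = 1/826157 ≈ 1.2104e-6)
G = 826157 (G = 1/(1/826157) = 826157)
G - t(-29) = 826157 - (-534)*(-29) = 826157 - 1*15486 = 826157 - 15486 = 810671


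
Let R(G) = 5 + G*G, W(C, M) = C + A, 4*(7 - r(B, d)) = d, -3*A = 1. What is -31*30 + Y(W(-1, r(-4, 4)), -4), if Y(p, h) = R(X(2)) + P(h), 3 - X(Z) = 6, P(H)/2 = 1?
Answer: -914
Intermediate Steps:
A = -⅓ (A = -⅓*1 = -⅓ ≈ -0.33333)
r(B, d) = 7 - d/4
W(C, M) = -⅓ + C (W(C, M) = C - ⅓ = -⅓ + C)
P(H) = 2 (P(H) = 2*1 = 2)
X(Z) = -3 (X(Z) = 3 - 1*6 = 3 - 6 = -3)
R(G) = 5 + G²
Y(p, h) = 16 (Y(p, h) = (5 + (-3)²) + 2 = (5 + 9) + 2 = 14 + 2 = 16)
-31*30 + Y(W(-1, r(-4, 4)), -4) = -31*30 + 16 = -930 + 16 = -914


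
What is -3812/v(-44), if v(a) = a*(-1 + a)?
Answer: -953/495 ≈ -1.9253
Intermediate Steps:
-3812/v(-44) = -3812/((-44*(-1 - 44))) = -3812/((-44*(-45))) = -3812/1980 = -1*953/495 = -953/495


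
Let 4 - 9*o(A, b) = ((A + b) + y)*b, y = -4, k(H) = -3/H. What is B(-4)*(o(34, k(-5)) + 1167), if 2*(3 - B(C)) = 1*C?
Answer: 262216/45 ≈ 5827.0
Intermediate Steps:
o(A, b) = 4/9 - b*(-4 + A + b)/9 (o(A, b) = 4/9 - ((A + b) - 4)*b/9 = 4/9 - (-4 + A + b)*b/9 = 4/9 - b*(-4 + A + b)/9)
B(C) = 3 - C/2
B(-4)*(o(34, k(-5)) + 1167) = (3 - ½*(-4))*((4/9 - (-3/(-5))²/9 + 4*(-3/(-5))/9 - ⅑*34*(-3/(-5))) + 1167) = (3 + 2)*((4/9 - (-3*(-⅕))²/9 + 4*(-3*(-⅕))/9 - ⅑*34*(-3*(-⅕))) + 1167) = 5*((4/9 - (⅗)²/9 + (4/9)*(⅗) - ⅑*34*⅗) + 1167) = 5*((4/9 - ⅑*9/25 + 4/15 - 34/15) + 1167) = 5*((4/9 - 1/25 + 4/15 - 34/15) + 1167) = 5*(-359/225 + 1167) = 5*(262216/225) = 262216/45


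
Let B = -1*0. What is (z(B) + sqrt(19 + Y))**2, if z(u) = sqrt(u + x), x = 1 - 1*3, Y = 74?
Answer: 91 + 2*I*sqrt(186) ≈ 91.0 + 27.276*I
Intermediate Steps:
x = -2 (x = 1 - 3 = -2)
B = 0
z(u) = sqrt(-2 + u) (z(u) = sqrt(u - 2) = sqrt(-2 + u))
(z(B) + sqrt(19 + Y))**2 = (sqrt(-2 + 0) + sqrt(19 + 74))**2 = (sqrt(-2) + sqrt(93))**2 = (I*sqrt(2) + sqrt(93))**2 = (sqrt(93) + I*sqrt(2))**2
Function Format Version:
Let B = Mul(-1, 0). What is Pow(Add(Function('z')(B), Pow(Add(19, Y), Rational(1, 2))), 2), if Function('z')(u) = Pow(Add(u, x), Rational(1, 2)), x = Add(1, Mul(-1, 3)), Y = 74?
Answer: Add(91, Mul(2, I, Pow(186, Rational(1, 2)))) ≈ Add(91.000, Mul(27.276, I))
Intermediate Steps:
x = -2 (x = Add(1, -3) = -2)
B = 0
Function('z')(u) = Pow(Add(-2, u), Rational(1, 2)) (Function('z')(u) = Pow(Add(u, -2), Rational(1, 2)) = Pow(Add(-2, u), Rational(1, 2)))
Pow(Add(Function('z')(B), Pow(Add(19, Y), Rational(1, 2))), 2) = Pow(Add(Pow(Add(-2, 0), Rational(1, 2)), Pow(Add(19, 74), Rational(1, 2))), 2) = Pow(Add(Pow(-2, Rational(1, 2)), Pow(93, Rational(1, 2))), 2) = Pow(Add(Mul(I, Pow(2, Rational(1, 2))), Pow(93, Rational(1, 2))), 2) = Pow(Add(Pow(93, Rational(1, 2)), Mul(I, Pow(2, Rational(1, 2)))), 2)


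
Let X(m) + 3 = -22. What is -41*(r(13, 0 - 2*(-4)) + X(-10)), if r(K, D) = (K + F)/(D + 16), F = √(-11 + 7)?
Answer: 24067/24 - 41*I/12 ≈ 1002.8 - 3.4167*I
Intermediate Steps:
F = 2*I (F = √(-4) = 2*I ≈ 2.0*I)
X(m) = -25 (X(m) = -3 - 22 = -25)
r(K, D) = (K + 2*I)/(16 + D) (r(K, D) = (K + 2*I)/(D + 16) = (K + 2*I)/(16 + D))
-41*(r(13, 0 - 2*(-4)) + X(-10)) = -41*((13 + 2*I)/(16 + (0 - 2*(-4))) - 25) = -41*((13 + 2*I)/(16 + (0 + 8)) - 25) = -41*((13 + 2*I)/(16 + 8) - 25) = -41*((13 + 2*I)/24 - 25) = -41*((13/24 + I/12) - 25) = -41*(-587/24 + I/12) = 24067/24 - 41*I/12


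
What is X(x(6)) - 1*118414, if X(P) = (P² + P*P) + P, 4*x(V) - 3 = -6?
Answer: -947309/8 ≈ -1.1841e+5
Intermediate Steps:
x(V) = -¾ (x(V) = ¾ + (¼)*(-6) = ¾ - 3/2 = -¾)
X(P) = P + 2*P² (X(P) = (P² + P²) + P = 2*P² + P = P + 2*P²)
X(x(6)) - 1*118414 = -3*(1 + 2*(-¾))/4 - 1*118414 = -3*(1 - 3/2)/4 - 118414 = -¾*(-½) - 118414 = 3/8 - 118414 = -947309/8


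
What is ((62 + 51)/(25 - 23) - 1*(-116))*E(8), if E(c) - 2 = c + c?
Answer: 3105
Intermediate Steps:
E(c) = 2 + 2*c (E(c) = 2 + (c + c) = 2 + 2*c)
((62 + 51)/(25 - 23) - 1*(-116))*E(8) = ((62 + 51)/(25 - 23) - 1*(-116))*(2 + 2*8) = (113/2 + 116)*(2 + 16) = (113*(½) + 116)*18 = (113/2 + 116)*18 = (345/2)*18 = 3105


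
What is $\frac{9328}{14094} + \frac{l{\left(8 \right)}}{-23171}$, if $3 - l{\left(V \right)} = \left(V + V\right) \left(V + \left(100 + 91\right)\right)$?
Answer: $\frac{4499519}{5630553} \approx 0.79913$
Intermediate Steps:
$l{\left(V \right)} = 3 - 2 V \left(191 + V\right)$ ($l{\left(V \right)} = 3 - \left(V + V\right) \left(V + \left(100 + 91\right)\right) = 3 - 2 V \left(V + 191\right) = 3 - 2 V \left(191 + V\right)$)
$\frac{9328}{14094} + \frac{l{\left(8 \right)}}{-23171} = \frac{9328}{14094} + \frac{3 - 3056 - 2 \cdot 8^{2}}{-23171} = 9328 \cdot \frac{1}{14094} + \left(3 - 3056 - 128\right) \left(- \frac{1}{23171}\right) = \frac{4664}{7047} + \left(3 - 3056 - 128\right) \left(- \frac{1}{23171}\right) = \frac{4664}{7047} - - \frac{3181}{23171} = \frac{4664}{7047} + \frac{3181}{23171} = \frac{4499519}{5630553}$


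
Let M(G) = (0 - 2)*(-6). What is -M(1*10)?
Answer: -12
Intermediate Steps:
M(G) = 12 (M(G) = -2*(-6) = 12)
-M(1*10) = -1*12 = -12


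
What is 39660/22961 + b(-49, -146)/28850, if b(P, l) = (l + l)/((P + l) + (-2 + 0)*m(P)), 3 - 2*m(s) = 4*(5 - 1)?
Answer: 52062366653/30140330675 ≈ 1.7273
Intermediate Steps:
m(s) = -13/2 (m(s) = 3/2 - 2*(5 - 1) = 3/2 - 2*4 = 3/2 - 1/2*16 = 3/2 - 8 = -13/2)
b(P, l) = 2*l/(13 + P + l) (b(P, l) = (l + l)/((P + l) + (-2 + 0)*(-13/2)) = (2*l)/((P + l) - 2*(-13/2)) = (2*l)/((P + l) + 13) = (2*l)/(13 + P + l) = 2*l/(13 + P + l))
39660/22961 + b(-49, -146)/28850 = 39660/22961 + (2*(-146)/(13 - 49 - 146))/28850 = 39660*(1/22961) + (2*(-146)/(-182))*(1/28850) = 39660/22961 + (2*(-146)*(-1/182))*(1/28850) = 39660/22961 + (146/91)*(1/28850) = 39660/22961 + 73/1312675 = 52062366653/30140330675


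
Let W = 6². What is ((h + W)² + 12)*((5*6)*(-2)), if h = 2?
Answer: -87360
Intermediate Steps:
W = 36
((h + W)² + 12)*((5*6)*(-2)) = ((2 + 36)² + 12)*((5*6)*(-2)) = (38² + 12)*(30*(-2)) = (1444 + 12)*(-60) = 1456*(-60) = -87360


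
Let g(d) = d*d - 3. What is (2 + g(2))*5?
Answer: 15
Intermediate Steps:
g(d) = -3 + d² (g(d) = d² - 3 = -3 + d²)
(2 + g(2))*5 = (2 + (-3 + 2²))*5 = (2 + (-3 + 4))*5 = (2 + 1)*5 = 3*5 = 15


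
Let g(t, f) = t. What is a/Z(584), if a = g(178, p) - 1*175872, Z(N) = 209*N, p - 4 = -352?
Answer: -87847/61028 ≈ -1.4395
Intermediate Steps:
p = -348 (p = 4 - 352 = -348)
a = -175694 (a = 178 - 1*175872 = 178 - 175872 = -175694)
a/Z(584) = -175694/(209*584) = -175694/122056 = -175694*1/122056 = -87847/61028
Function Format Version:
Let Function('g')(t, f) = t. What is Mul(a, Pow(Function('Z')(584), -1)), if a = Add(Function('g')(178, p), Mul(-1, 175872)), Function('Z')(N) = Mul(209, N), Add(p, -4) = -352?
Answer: Rational(-87847, 61028) ≈ -1.4395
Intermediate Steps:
p = -348 (p = Add(4, -352) = -348)
a = -175694 (a = Add(178, Mul(-1, 175872)) = Add(178, -175872) = -175694)
Mul(a, Pow(Function('Z')(584), -1)) = Mul(-175694, Pow(Mul(209, 584), -1)) = Mul(-175694, Pow(122056, -1)) = Mul(-175694, Rational(1, 122056)) = Rational(-87847, 61028)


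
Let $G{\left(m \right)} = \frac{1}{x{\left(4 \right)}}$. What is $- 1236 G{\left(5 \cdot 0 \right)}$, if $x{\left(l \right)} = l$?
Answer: $-309$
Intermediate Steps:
$G{\left(m \right)} = \frac{1}{4}$
$- 1236 G{\left(5 \cdot 0 \right)} = \left(-1236\right) \frac{1}{4} = -309$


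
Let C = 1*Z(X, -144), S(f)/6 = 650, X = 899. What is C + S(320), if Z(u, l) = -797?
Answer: 3103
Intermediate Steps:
S(f) = 3900 (S(f) = 6*650 = 3900)
C = -797 (C = 1*(-797) = -797)
C + S(320) = -797 + 3900 = 3103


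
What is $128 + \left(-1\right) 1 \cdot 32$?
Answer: $96$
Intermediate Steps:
$128 + \left(-1\right) 1 \cdot 32 = 128 - 32 = 96$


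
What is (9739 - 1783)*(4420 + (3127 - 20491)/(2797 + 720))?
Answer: 123538985856/3517 ≈ 3.5126e+7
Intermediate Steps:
(9739 - 1783)*(4420 + (3127 - 20491)/(2797 + 720)) = 7956*(4420 - 17364/3517) = 7956*(15527776/3517) = 123538985856/3517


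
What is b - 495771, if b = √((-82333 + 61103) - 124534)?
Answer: -495771 + 6*I*√4049 ≈ -4.9577e+5 + 381.79*I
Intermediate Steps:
b = 6*I*√4049 (b = √(-21230 - 124534) = √(-145764) = 6*I*√4049 ≈ 381.79*I)
b - 495771 = 6*I*√4049 - 495771 = -495771 + 6*I*√4049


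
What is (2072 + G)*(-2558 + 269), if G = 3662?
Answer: -13125126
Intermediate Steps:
(2072 + G)*(-2558 + 269) = (2072 + 3662)*(-2558 + 269) = 5734*(-2289) = -13125126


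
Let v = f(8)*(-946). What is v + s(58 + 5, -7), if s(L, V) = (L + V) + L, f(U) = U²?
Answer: -60425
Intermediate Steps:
s(L, V) = V + 2*L
v = -60544 (v = 8²*(-946) = 64*(-946) = -60544)
v + s(58 + 5, -7) = -60544 + (-7 + 2*(58 + 5)) = -60544 + (-7 + 2*63) = -60544 + (-7 + 126) = -60544 + 119 = -60425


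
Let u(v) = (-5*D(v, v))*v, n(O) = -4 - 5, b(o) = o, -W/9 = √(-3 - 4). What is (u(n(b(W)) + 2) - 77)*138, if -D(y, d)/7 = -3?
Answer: 90804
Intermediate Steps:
D(y, d) = 21 (D(y, d) = -7*(-3) = 21)
W = -9*I*√7 (W = -9*√(-3 - 4) = -9*I*√7 ≈ -23.812*I)
n(O) = -9
u(v) = -105*v (u(v) = (-5*21)*v = -105*v)
(u(n(b(W)) + 2) - 77)*138 = (-105*(-9 + 2) - 77)*138 = (-105*(-7) - 77)*138 = (735 - 77)*138 = 658*138 = 90804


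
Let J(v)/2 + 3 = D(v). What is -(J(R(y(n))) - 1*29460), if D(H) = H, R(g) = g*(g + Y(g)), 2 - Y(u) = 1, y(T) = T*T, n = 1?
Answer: 29462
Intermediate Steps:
y(T) = T²
Y(u) = 1 (Y(u) = 2 - 1*1 = 2 - 1 = 1)
R(g) = g*(1 + g) (R(g) = g*(g + 1) = g*(1 + g))
J(v) = -6 + 2*v
-(J(R(y(n))) - 1*29460) = -((-6 + 2*(1²*(1 + 1²))) - 1*29460) = -((-6 + 2*(1*(1 + 1))) - 29460) = -((-6 + 2*(1*2)) - 29460) = -((-6 + 2*2) - 29460) = -((-6 + 4) - 29460) = -(-2 - 29460) = -1*(-29462) = 29462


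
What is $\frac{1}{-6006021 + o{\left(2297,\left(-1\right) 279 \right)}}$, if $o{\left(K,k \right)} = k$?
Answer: $- \frac{1}{6006300} \approx -1.6649 \cdot 10^{-7}$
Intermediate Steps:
$\frac{1}{-6006021 + o{\left(2297,\left(-1\right) 279 \right)}} = \frac{1}{-6006021 - 279} = \frac{1}{-6006300} = - \frac{1}{6006300}$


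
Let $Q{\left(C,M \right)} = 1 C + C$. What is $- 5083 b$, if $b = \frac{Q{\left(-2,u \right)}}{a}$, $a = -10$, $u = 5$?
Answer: $- \frac{10166}{5} \approx -2033.2$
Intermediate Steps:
$Q{\left(C,M \right)} = 2 C$ ($Q{\left(C,M \right)} = C + C = 2 C$)
$b = \frac{2}{5}$ ($b = \frac{2 \left(-2\right)}{-10} = \left(-4\right) \left(- \frac{1}{10}\right) = \frac{2}{5} \approx 0.4$)
$- 5083 b = \left(-5083\right) \frac{2}{5} = - \frac{10166}{5}$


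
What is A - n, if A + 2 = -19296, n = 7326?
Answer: -26624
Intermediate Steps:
A = -19298 (A = -2 - 19296 = -19298)
A - n = -19298 - 1*7326 = -19298 - 7326 = -26624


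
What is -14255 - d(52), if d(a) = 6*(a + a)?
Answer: -14879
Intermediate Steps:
d(a) = 12*a (d(a) = 6*(2*a) = 12*a)
-14255 - d(52) = -14255 - 12*52 = -14255 - 1*624 = -14255 - 624 = -14879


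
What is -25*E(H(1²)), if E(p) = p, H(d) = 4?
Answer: -100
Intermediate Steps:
-25*E(H(1²)) = -25*4 = -100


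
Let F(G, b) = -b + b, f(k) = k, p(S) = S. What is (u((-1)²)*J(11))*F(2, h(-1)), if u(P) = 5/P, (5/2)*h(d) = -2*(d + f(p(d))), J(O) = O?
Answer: 0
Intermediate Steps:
h(d) = -8*d/5 (h(d) = 2*(-2*(d + d))/5 = 2*(-4*d)/5 = -8*d/5)
F(G, b) = 0
(u((-1)²)*J(11))*F(2, h(-1)) = ((5/((-1)²))*11)*0 = ((5/1)*11)*0 = ((5*1)*11)*0 = (5*11)*0 = 55*0 = 0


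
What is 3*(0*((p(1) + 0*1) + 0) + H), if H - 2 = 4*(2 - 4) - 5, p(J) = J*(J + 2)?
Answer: -33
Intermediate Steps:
p(J) = J*(2 + J)
H = -11 (H = 2 + (4*(2 - 4) - 5) = 2 + (4*(-2) - 5) = 2 + (-8 - 5) = 2 - 13 = -11)
3*(0*((p(1) + 0*1) + 0) + H) = 3*(0*((1*(2 + 1) + 0*1) + 0) - 11) = 3*(0*((1*3 + 0) + 0) - 11) = 3*(0*((3 + 0) + 0) - 11) = 3*(0*(3 + 0) - 11) = 3*(0*3 - 11) = 3*(0 - 11) = 3*(-11) = -33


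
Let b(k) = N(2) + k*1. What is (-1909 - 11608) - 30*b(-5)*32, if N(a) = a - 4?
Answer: -6797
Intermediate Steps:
N(a) = -4 + a
b(k) = -2 + k (b(k) = (-4 + 2) + k*1 = -2 + k)
(-1909 - 11608) - 30*b(-5)*32 = (-1909 - 11608) - 30*(-2 - 5)*32 = -13517 - 30*(-7)*32 = -13517 + 210*32 = -13517 + 6720 = -6797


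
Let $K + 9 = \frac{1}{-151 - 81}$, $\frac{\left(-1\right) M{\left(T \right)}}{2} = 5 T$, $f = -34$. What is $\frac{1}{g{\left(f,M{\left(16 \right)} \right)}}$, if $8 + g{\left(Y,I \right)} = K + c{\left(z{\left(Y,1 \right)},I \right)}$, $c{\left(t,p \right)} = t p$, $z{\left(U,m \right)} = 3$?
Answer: $- \frac{232}{115305} \approx -0.0020121$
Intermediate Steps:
$M{\left(T \right)} = - 10 T$ ($M{\left(T \right)} = - 2 \cdot 5 T = - 10 T$)
$c{\left(t,p \right)} = p t$
$K = - \frac{2089}{232}$ ($K = -9 + \frac{1}{-151 - 81} = -9 + \frac{1}{-232} = -9 - \frac{1}{232} = - \frac{2089}{232} \approx -9.0043$)
$g{\left(Y,I \right)} = - \frac{3945}{232} + 3 I$ ($g{\left(Y,I \right)} = -8 + \left(- \frac{2089}{232} + I 3\right) = -8 + \left(- \frac{2089}{232} + 3 I\right) = - \frac{3945}{232} + 3 I$)
$\frac{1}{g{\left(f,M{\left(16 \right)} \right)}} = \frac{1}{- \frac{3945}{232} + 3 \left(\left(-10\right) 16\right)} = \frac{1}{- \frac{3945}{232} + 3 \left(-160\right)} = \frac{1}{- \frac{3945}{232} - 480} = \frac{1}{- \frac{115305}{232}} = - \frac{232}{115305}$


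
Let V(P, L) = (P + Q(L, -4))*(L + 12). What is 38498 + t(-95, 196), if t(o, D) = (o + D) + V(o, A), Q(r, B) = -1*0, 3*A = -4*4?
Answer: 113897/3 ≈ 37966.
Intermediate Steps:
A = -16/3 (A = (-4*4)/3 = (⅓)*(-16) = -16/3 ≈ -5.3333)
Q(r, B) = 0
V(P, L) = P*(12 + L) (V(P, L) = (P + 0)*(L + 12) = P*(12 + L))
t(o, D) = D + 23*o/3 (t(o, D) = (o + D) + o*(12 - 16/3) = (D + o) + o*(20/3) = (D + o) + 20*o/3 = D + 23*o/3)
38498 + t(-95, 196) = 38498 + (196 + (23/3)*(-95)) = 38498 + (196 - 2185/3) = 38498 - 1597/3 = 113897/3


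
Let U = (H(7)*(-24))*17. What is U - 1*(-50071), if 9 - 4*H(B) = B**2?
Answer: 54151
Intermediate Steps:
H(B) = 9/4 - B**2/4
U = 4080 (U = ((9/4 - 1/4*7**2)*(-24))*17 = ((9/4 - 1/4*49)*(-24))*17 = ((9/4 - 49/4)*(-24))*17 = -10*(-24)*17 = 240*17 = 4080)
U - 1*(-50071) = 4080 - 1*(-50071) = 4080 + 50071 = 54151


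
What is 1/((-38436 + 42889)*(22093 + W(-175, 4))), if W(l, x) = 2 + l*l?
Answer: 1/234762160 ≈ 4.2596e-9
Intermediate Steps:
W(l, x) = 2 + l²
1/((-38436 + 42889)*(22093 + W(-175, 4))) = 1/((-38436 + 42889)*(22093 + (2 + (-175)²))) = 1/(4453*(22093 + (2 + 30625))) = 1/(4453*(22093 + 30627)) = 1/(4453*52720) = 1/234762160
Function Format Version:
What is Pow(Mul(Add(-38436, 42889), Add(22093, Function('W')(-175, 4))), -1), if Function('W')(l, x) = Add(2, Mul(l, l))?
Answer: Rational(1, 234762160) ≈ 4.2596e-9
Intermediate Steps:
Function('W')(l, x) = Add(2, Pow(l, 2))
Pow(Mul(Add(-38436, 42889), Add(22093, Function('W')(-175, 4))), -1) = Pow(Mul(Add(-38436, 42889), Add(22093, Add(2, Pow(-175, 2)))), -1) = Pow(Mul(4453, Add(22093, Add(2, 30625))), -1) = Pow(Mul(4453, Add(22093, 30627)), -1) = Pow(Mul(4453, 52720), -1) = Pow(234762160, -1) = Rational(1, 234762160)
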